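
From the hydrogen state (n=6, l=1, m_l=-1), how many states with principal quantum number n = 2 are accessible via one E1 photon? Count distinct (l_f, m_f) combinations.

E1 requires Δl = ±1, so l_f ∈ {0, 2}; with 0 ≤ l_f ≤ n_f−1 = 1, the allowed l_f values are {0}.
For l_f = 0: m_f ∈ {m_i−1, m_i, m_i+1} ∩ [−0, 0] = {0} → 1 state.
Total: 1.

1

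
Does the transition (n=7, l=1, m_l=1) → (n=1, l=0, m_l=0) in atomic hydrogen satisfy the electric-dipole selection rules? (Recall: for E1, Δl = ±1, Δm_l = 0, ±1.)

allowed

l: 1 → 0 (Δl = -1). Δl = ±1 passes.
m_l: 1 → 0 (Δm_l = -1). |Δm_l| ≤ 1 passes.
All E1 selection rules are satisfied.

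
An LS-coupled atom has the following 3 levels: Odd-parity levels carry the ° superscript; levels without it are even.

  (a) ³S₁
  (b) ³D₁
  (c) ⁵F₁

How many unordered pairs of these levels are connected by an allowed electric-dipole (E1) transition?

(a)–(b): forbidden (parity, ΔL).
(a)–(c): forbidden (parity, ΔS, ΔL).
(b)–(c): forbidden (parity, ΔS).
Allowed pairs: 0 of 3.

0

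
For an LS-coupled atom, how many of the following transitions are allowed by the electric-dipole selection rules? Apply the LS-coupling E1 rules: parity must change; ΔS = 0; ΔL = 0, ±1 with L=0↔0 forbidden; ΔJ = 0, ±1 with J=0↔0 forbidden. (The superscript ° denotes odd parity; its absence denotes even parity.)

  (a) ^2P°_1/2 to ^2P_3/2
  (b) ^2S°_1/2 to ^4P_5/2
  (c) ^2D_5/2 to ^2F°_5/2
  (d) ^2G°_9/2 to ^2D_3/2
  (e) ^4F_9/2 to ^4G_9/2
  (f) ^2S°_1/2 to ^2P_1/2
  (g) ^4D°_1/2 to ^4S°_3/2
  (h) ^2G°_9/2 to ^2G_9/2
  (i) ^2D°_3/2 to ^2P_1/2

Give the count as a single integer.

5

(a) allowed
(b) forbidden (ΔS, ΔJ fail)
(c) allowed
(d) forbidden (ΔL, ΔJ fail)
(e) forbidden (parity fails)
(f) allowed
(g) forbidden (parity, ΔL fail)
(h) allowed
(i) allowed
Total allowed: 5 of 9.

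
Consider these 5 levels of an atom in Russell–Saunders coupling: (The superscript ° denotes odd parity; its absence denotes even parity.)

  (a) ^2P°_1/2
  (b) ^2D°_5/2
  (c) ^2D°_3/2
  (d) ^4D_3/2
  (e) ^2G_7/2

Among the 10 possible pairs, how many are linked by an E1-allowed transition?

0

(a)–(b): forbidden (parity, ΔJ).
(a)–(c): forbidden (parity).
(a)–(d): forbidden (ΔS).
(a)–(e): forbidden (ΔL, ΔJ).
(b)–(c): forbidden (parity).
(b)–(d): forbidden (ΔS).
(b)–(e): forbidden (ΔL).
(c)–(d): forbidden (ΔS).
(c)–(e): forbidden (ΔL, ΔJ).
(d)–(e): forbidden (parity, ΔS, ΔL, ΔJ).
Allowed pairs: 0 of 10.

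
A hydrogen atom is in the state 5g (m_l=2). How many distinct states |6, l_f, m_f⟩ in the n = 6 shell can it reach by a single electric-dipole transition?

E1 requires Δl = ±1, so l_f ∈ {3, 5}; with 0 ≤ l_f ≤ n_f−1 = 5, the allowed l_f values are {3, 5}.
For l_f = 3: m_f ∈ {m_i−1, m_i, m_i+1} ∩ [−3, 3] = {1, 2, 3} → 3 states.
For l_f = 5: m_f ∈ {m_i−1, m_i, m_i+1} ∩ [−5, 5] = {1, 2, 3} → 3 states.
Total: 6.

6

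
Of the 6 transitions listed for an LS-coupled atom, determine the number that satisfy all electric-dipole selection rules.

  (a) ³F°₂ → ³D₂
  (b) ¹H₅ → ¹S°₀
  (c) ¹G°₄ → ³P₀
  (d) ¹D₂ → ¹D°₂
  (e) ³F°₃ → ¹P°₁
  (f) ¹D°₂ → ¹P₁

3

(a) allowed
(b) forbidden (ΔL, ΔJ fail)
(c) forbidden (ΔS, ΔL, ΔJ fail)
(d) allowed
(e) forbidden (parity, ΔS, ΔL, ΔJ fail)
(f) allowed
Total allowed: 3 of 6.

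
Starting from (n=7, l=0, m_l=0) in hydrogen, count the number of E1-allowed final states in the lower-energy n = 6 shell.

3

E1 requires Δl = ±1, so l_f ∈ {-1, 1}; with 0 ≤ l_f ≤ n_f−1 = 5, the allowed l_f values are {1}.
For l_f = 1: m_f ∈ {m_i−1, m_i, m_i+1} ∩ [−1, 1] = {-1, 0, 1} → 3 states.
Total: 3.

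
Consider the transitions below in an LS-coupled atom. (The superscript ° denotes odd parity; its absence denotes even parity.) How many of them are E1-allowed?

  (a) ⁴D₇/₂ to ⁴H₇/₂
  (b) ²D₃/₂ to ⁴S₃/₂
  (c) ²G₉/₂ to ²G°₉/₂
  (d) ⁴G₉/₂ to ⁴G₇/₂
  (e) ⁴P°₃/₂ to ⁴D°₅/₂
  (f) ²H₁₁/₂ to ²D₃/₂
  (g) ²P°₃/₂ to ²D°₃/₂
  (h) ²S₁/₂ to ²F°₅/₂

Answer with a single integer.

(a) forbidden (parity, ΔL fail)
(b) forbidden (parity, ΔS, ΔL fail)
(c) allowed
(d) forbidden (parity fails)
(e) forbidden (parity fails)
(f) forbidden (parity, ΔL, ΔJ fail)
(g) forbidden (parity fails)
(h) forbidden (ΔL, ΔJ fail)
Total allowed: 1 of 8.

1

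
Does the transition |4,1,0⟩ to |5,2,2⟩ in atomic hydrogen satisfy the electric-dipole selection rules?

Δl = 2 − 1 = +1; the E1 rule Δl = ±1 is ok.
m_l: 0 → 2 (Δm_l = +2). |Δm_l| ≤ 1 fails.
The transition is electric-dipole forbidden.

forbidden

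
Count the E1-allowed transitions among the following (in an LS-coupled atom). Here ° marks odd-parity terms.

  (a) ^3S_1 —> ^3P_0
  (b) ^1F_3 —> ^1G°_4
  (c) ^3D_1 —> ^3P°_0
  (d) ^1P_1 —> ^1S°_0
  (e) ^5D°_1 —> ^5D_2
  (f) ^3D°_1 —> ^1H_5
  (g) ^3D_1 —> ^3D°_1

5

(a) forbidden (parity fails)
(b) allowed
(c) allowed
(d) allowed
(e) allowed
(f) forbidden (ΔS, ΔL, ΔJ fail)
(g) allowed
Total allowed: 5 of 7.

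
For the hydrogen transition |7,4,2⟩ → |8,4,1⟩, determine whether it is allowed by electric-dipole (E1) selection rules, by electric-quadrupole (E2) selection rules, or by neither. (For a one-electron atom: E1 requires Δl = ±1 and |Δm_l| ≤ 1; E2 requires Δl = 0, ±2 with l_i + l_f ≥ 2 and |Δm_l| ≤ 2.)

Δl = 4 − 4 = +0; l_i + l_f = 8.
Δm_l = -1.
E1 (Δl = ±1, |Δm_l| ≤ 1): not satisfied.
E2 (Δl = 0,±2, l_i+l_f ≥ 2, |Δm_l| ≤ 2): satisfied.

E2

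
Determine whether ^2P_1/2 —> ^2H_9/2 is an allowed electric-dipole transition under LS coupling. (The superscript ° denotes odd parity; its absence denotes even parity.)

forbidden

Initial level: S=1/2, L=1, J=1/2, parity even. Final level: S=1/2, L=5, J=9/2, parity even.
Parity must change: even → even — fails.
ΔJ = 0, ±1 (not J=0↔0): J: 1/2 → 9/2, ΔJ = +4 — fails.
ΔS = 0: S: 1/2 → 1/2 — ok.
ΔL = 0, ±1 (not L=0↔0): L: 1 → 5, ΔL = +4 — fails.
Rule(s) violated: parity, ΔL, ΔJ.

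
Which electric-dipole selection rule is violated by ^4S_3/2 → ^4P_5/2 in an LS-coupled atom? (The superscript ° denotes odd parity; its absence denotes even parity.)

parity

Parity must change: even → even — violated.
ΔS = 0: S: 3/2 → 3/2 — satisfied.
ΔL = 0, ±1 (not L=0↔0): L: 0 → 1, ΔL = +1 — satisfied.
ΔJ = 0, ±1 (not J=0↔0): J: 3/2 → 5/2, ΔJ = +1 — satisfied.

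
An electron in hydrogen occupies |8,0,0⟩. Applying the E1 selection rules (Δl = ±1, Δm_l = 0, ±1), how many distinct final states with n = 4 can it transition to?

E1 requires Δl = ±1, so l_f ∈ {-1, 1}; with 0 ≤ l_f ≤ n_f−1 = 3, the allowed l_f values are {1}.
For l_f = 1: m_f ∈ {m_i−1, m_i, m_i+1} ∩ [−1, 1] = {-1, 0, 1} → 3 states.
Total: 3.

3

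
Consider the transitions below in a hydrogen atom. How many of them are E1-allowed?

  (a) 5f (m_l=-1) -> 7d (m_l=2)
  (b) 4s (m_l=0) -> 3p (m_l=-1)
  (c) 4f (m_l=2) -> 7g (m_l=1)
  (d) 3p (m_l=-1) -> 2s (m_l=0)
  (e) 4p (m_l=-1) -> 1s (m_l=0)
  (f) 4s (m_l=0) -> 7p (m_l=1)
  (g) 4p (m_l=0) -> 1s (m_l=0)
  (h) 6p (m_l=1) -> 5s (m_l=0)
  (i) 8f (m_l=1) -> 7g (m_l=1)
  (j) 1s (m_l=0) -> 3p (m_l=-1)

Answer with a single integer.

9

(a) forbidden — Δm_l = +3 (E1 requires Δm_l = 0, ±1)
(b) allowed
(c) allowed
(d) allowed
(e) allowed
(f) allowed
(g) allowed
(h) allowed
(i) allowed
(j) allowed
Total allowed: 9 of 10.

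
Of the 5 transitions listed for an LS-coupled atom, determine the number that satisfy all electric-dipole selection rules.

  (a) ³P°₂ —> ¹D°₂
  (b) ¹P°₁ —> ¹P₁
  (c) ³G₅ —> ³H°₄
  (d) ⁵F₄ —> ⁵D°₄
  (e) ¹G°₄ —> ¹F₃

(a) forbidden (parity, ΔS fail)
(b) allowed
(c) allowed
(d) allowed
(e) allowed
Total allowed: 4 of 5.

4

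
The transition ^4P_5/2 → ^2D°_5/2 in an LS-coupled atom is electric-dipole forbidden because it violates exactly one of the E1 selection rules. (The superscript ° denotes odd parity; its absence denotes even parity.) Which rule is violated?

Parity must change: even → odd — satisfied.
ΔS = 0: S: 3/2 → 1/2 — violated.
ΔL = 0, ±1 (not L=0↔0): L: 1 → 2, ΔL = +1 — satisfied.
ΔJ = 0, ±1 (not J=0↔0): J: 5/2 → 5/2, ΔJ = +0 — satisfied.

the ΔS = 0 rule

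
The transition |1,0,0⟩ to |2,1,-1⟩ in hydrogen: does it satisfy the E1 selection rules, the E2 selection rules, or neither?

Δl = 1 − 0 = +1; l_i + l_f = 1.
Δm_l = -1.
E1 (Δl = ±1, |Δm_l| ≤ 1): satisfied.
E2 (Δl = 0,±2, l_i+l_f ≥ 2, |Δm_l| ≤ 2): not satisfied.

E1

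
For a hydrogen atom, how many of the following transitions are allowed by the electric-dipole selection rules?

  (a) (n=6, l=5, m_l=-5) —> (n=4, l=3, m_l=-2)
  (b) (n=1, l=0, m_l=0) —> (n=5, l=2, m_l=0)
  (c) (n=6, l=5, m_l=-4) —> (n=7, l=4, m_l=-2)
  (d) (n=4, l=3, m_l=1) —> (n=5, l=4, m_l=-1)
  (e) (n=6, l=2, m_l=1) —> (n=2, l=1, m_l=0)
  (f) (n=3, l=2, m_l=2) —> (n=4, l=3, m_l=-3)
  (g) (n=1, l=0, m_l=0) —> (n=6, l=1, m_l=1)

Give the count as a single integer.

2

(a) forbidden — Δl = -2 (E1 requires Δl = ±1); Δm_l = +3 (E1 requires Δm_l = 0, ±1)
(b) forbidden — Δl = +2 (E1 requires Δl = ±1)
(c) forbidden — Δm_l = +2 (E1 requires Δm_l = 0, ±1)
(d) forbidden — Δm_l = -2 (E1 requires Δm_l = 0, ±1)
(e) allowed
(f) forbidden — Δm_l = -5 (E1 requires Δm_l = 0, ±1)
(g) allowed
Total allowed: 2 of 7.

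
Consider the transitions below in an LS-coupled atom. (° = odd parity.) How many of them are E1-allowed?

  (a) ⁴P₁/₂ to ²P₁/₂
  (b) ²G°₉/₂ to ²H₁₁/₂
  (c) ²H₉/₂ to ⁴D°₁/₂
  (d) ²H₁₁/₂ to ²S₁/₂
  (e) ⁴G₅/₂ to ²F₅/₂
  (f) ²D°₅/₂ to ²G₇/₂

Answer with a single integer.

1

(a) forbidden (parity, ΔS fail)
(b) allowed
(c) forbidden (ΔS, ΔL, ΔJ fail)
(d) forbidden (parity, ΔL, ΔJ fail)
(e) forbidden (parity, ΔS fail)
(f) forbidden (ΔL fails)
Total allowed: 1 of 6.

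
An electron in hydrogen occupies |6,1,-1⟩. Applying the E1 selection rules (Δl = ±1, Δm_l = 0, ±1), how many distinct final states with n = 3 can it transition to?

E1 requires Δl = ±1, so l_f ∈ {0, 2}; with 0 ≤ l_f ≤ n_f−1 = 2, the allowed l_f values are {0, 2}.
For l_f = 0: m_f ∈ {m_i−1, m_i, m_i+1} ∩ [−0, 0] = {0} → 1 state.
For l_f = 2: m_f ∈ {m_i−1, m_i, m_i+1} ∩ [−2, 2] = {-2, -1, 0} → 3 states.
Total: 4.

4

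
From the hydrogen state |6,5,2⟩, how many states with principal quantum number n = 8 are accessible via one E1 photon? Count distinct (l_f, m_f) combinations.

E1 requires Δl = ±1, so l_f ∈ {4, 6}; with 0 ≤ l_f ≤ n_f−1 = 7, the allowed l_f values are {4, 6}.
For l_f = 4: m_f ∈ {m_i−1, m_i, m_i+1} ∩ [−4, 4] = {1, 2, 3} → 3 states.
For l_f = 6: m_f ∈ {m_i−1, m_i, m_i+1} ∩ [−6, 6] = {1, 2, 3} → 3 states.
Total: 6.

6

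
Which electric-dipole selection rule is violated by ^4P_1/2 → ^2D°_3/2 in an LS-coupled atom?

Initial level: S=3/2, L=1, J=1/2, parity even. Final level: S=1/2, L=2, J=3/2, parity odd.
Parity must change: even → odd — passes.
ΔS = 0: S: 3/2 → 1/2 — fails.
ΔL = 0, ±1 (not L=0↔0): L: 1 → 2, ΔL = +1 — passes.
ΔJ = 0, ±1 (not J=0↔0): J: 1/2 → 3/2, ΔJ = +1 — passes.

the ΔS = 0 rule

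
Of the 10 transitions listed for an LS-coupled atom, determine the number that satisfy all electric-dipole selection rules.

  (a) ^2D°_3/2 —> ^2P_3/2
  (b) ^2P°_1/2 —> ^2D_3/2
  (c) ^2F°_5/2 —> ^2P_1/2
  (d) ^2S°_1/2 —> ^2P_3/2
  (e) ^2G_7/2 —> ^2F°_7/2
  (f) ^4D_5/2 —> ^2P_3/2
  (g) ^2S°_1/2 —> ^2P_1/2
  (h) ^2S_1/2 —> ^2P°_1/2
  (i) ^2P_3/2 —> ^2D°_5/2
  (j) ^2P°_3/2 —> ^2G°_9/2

(a) allowed
(b) allowed
(c) forbidden (ΔL, ΔJ fail)
(d) allowed
(e) allowed
(f) forbidden (parity, ΔS fail)
(g) allowed
(h) allowed
(i) allowed
(j) forbidden (parity, ΔL, ΔJ fail)
Total allowed: 7 of 10.

7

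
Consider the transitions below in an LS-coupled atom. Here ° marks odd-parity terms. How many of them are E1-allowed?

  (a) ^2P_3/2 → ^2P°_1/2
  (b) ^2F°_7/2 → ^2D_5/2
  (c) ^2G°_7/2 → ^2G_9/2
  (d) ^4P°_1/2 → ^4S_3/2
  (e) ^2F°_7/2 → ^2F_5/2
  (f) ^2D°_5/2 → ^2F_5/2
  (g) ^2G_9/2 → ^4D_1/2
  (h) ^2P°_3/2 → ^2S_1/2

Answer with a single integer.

7

(a) allowed
(b) allowed
(c) allowed
(d) allowed
(e) allowed
(f) allowed
(g) forbidden (parity, ΔS, ΔL, ΔJ fail)
(h) allowed
Total allowed: 7 of 8.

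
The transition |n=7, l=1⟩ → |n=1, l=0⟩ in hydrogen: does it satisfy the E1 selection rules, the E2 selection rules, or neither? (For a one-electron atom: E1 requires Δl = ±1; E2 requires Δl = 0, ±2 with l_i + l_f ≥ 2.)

Δl = 0 − 1 = -1; l_i + l_f = 1.
E1 (Δl = ±1): satisfied.
E2 (Δl = 0,±2, l_i+l_f ≥ 2): not satisfied.

E1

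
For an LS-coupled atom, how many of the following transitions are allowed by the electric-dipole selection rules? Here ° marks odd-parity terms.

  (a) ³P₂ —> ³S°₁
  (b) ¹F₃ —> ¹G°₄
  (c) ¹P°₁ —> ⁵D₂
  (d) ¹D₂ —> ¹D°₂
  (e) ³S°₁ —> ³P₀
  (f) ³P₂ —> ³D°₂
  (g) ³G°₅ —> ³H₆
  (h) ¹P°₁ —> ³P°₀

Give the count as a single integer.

6

(a) allowed
(b) allowed
(c) forbidden (ΔS fails)
(d) allowed
(e) allowed
(f) allowed
(g) allowed
(h) forbidden (parity, ΔS fail)
Total allowed: 6 of 8.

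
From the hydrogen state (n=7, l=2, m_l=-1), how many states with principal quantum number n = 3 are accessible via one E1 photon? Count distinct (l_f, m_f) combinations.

2

E1 requires Δl = ±1, so l_f ∈ {1, 3}; with 0 ≤ l_f ≤ n_f−1 = 2, the allowed l_f values are {1}.
For l_f = 1: m_f ∈ {m_i−1, m_i, m_i+1} ∩ [−1, 1] = {-1, 0} → 2 states.
Total: 2.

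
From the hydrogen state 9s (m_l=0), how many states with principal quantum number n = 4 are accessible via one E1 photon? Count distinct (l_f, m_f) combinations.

3

E1 requires Δl = ±1, so l_f ∈ {-1, 1}; with 0 ≤ l_f ≤ n_f−1 = 3, the allowed l_f values are {1}.
For l_f = 1: m_f ∈ {m_i−1, m_i, m_i+1} ∩ [−1, 1] = {-1, 0, 1} → 3 states.
Total: 3.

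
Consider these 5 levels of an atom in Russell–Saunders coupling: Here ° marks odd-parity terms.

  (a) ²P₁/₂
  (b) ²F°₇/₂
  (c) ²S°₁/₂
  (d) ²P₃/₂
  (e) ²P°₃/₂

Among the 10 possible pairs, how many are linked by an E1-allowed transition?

4

(a)–(b): forbidden (ΔL, ΔJ).
(a)–(c): allowed.
(a)–(d): forbidden (parity).
(a)–(e): allowed.
(b)–(c): forbidden (parity, ΔL, ΔJ).
(b)–(d): forbidden (ΔL, ΔJ).
(b)–(e): forbidden (parity, ΔL, ΔJ).
(c)–(d): allowed.
(c)–(e): forbidden (parity).
(d)–(e): allowed.
Allowed pairs: 4 of 10.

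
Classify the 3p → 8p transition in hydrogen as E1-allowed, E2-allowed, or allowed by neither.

E2

Δl = 1 − 1 = +0; l_i + l_f = 2.
E1 (Δl = ±1): not satisfied.
E2 (Δl = 0,±2, l_i+l_f ≥ 2): satisfied.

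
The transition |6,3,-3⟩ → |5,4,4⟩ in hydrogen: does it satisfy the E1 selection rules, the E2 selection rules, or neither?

neither

Δl = 4 − 3 = +1; l_i + l_f = 7.
Δm_l = +7.
E1 (Δl = ±1, |Δm_l| ≤ 1): not satisfied.
E2 (Δl = 0,±2, l_i+l_f ≥ 2, |Δm_l| ≤ 2): not satisfied.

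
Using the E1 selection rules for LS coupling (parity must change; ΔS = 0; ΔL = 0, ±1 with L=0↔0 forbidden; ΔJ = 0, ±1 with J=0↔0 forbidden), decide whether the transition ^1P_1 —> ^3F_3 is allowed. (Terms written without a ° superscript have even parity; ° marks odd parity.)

Parity must change: even → even — violated.
ΔS = 0: S: 0 → 1 — violated.
ΔL = 0, ±1 (not L=0↔0): L: 1 → 3, ΔL = +2 — violated.
ΔJ = 0, ±1 (not J=0↔0): J: 1 → 3, ΔJ = +2 — violated.
Rule(s) violated: parity, ΔS, ΔL, ΔJ.

forbidden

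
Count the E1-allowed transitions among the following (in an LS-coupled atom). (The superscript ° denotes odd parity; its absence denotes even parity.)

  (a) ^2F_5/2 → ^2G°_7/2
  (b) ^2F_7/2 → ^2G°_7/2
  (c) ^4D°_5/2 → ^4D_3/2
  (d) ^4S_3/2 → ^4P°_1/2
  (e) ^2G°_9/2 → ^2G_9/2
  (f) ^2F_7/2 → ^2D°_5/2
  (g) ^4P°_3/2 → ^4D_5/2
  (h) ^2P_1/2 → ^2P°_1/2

8

(a) allowed
(b) allowed
(c) allowed
(d) allowed
(e) allowed
(f) allowed
(g) allowed
(h) allowed
Total allowed: 8 of 8.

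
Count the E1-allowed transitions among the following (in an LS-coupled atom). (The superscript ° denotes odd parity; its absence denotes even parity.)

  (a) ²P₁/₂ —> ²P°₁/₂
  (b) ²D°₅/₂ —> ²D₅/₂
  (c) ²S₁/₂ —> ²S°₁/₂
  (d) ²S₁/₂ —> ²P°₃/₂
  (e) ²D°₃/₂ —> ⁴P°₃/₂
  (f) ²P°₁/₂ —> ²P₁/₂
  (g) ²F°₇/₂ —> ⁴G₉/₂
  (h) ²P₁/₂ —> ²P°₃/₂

5

(a) allowed
(b) allowed
(c) forbidden (ΔL fails)
(d) allowed
(e) forbidden (parity, ΔS fail)
(f) allowed
(g) forbidden (ΔS fails)
(h) allowed
Total allowed: 5 of 8.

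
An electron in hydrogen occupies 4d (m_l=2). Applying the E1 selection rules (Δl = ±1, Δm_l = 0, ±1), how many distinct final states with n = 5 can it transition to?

4

E1 requires Δl = ±1, so l_f ∈ {1, 3}; with 0 ≤ l_f ≤ n_f−1 = 4, the allowed l_f values are {1, 3}.
For l_f = 1: m_f ∈ {m_i−1, m_i, m_i+1} ∩ [−1, 1] = {1} → 1 state.
For l_f = 3: m_f ∈ {m_i−1, m_i, m_i+1} ∩ [−3, 3] = {1, 2, 3} → 3 states.
Total: 4.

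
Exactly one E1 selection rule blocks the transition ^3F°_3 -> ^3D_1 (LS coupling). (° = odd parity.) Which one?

the ΔJ = 0, ±1 rule

Initial level: S=1, L=3, J=3, parity odd. Final level: S=1, L=2, J=1, parity even.
Parity must change: odd → even — passes.
ΔS = 0: S: 1 → 1 — passes.
ΔL = 0, ±1 (not L=0↔0): L: 3 → 2, ΔL = -1 — passes.
ΔJ = 0, ±1 (not J=0↔0): J: 3 → 1, ΔJ = -2 — fails.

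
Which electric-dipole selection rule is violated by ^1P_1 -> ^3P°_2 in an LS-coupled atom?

Parity must change: even → odd — ✓.
ΔS = 0: S: 0 → 1 — ✗.
ΔL = 0, ±1 (not L=0↔0): L: 1 → 1, ΔL = +0 — ✓.
ΔJ = 0, ±1 (not J=0↔0): J: 1 → 2, ΔJ = +1 — ✓.

the ΔS = 0 rule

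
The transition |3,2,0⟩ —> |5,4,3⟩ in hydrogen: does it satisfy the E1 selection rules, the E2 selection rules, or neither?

Δl = 4 − 2 = +2; l_i + l_f = 6.
Δm_l = +3.
E1 (Δl = ±1, |Δm_l| ≤ 1): not satisfied.
E2 (Δl = 0,±2, l_i+l_f ≥ 2, |Δm_l| ≤ 2): not satisfied.

neither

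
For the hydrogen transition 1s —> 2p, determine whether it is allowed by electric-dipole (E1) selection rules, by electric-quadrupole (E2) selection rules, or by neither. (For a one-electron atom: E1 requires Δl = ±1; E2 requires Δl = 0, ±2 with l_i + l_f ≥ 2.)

E1

Δl = 1 − 0 = +1; l_i + l_f = 1.
E1 (Δl = ±1): satisfied.
E2 (Δl = 0,±2, l_i+l_f ≥ 2): not satisfied.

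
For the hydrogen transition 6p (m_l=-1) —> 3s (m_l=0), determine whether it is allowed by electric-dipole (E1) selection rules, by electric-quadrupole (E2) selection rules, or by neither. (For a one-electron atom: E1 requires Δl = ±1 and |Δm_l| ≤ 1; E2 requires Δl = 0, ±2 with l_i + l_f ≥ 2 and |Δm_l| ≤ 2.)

Δl = 0 − 1 = -1; l_i + l_f = 1.
Δm_l = +1.
E1 (Δl = ±1, |Δm_l| ≤ 1): satisfied.
E2 (Δl = 0,±2, l_i+l_f ≥ 2, |Δm_l| ≤ 2): not satisfied.

E1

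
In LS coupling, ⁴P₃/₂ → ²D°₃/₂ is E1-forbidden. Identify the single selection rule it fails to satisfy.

the ΔS = 0 rule

Initial level: S=3/2, L=1, J=3/2, parity even. Final level: S=1/2, L=2, J=3/2, parity odd.
ΔJ = 0, ±1 (not J=0↔0): J: 3/2 → 3/2, ΔJ = +0 — ok.
Parity must change: even → odd — ok.
ΔL = 0, ±1 (not L=0↔0): L: 1 → 2, ΔL = +1 — ok.
ΔS = 0: S: 3/2 → 1/2 — fails.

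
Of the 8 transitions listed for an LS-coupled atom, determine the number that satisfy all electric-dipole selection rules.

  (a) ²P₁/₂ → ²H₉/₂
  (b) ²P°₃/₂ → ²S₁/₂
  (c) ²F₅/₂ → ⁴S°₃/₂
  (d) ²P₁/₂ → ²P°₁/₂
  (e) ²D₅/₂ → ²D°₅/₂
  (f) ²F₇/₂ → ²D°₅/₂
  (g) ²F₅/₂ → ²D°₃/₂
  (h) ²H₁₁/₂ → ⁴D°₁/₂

(a) forbidden (parity, ΔL, ΔJ fail)
(b) allowed
(c) forbidden (ΔS, ΔL fail)
(d) allowed
(e) allowed
(f) allowed
(g) allowed
(h) forbidden (ΔS, ΔL, ΔJ fail)
Total allowed: 5 of 8.

5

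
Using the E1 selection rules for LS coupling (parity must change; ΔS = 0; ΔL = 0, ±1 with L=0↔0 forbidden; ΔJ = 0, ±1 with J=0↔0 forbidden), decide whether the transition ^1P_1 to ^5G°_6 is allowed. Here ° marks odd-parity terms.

forbidden

Initial level: S=0, L=1, J=1, parity even. Final level: S=2, L=4, J=6, parity odd.
Parity must change: even → odd — satisfied.
ΔS = 0: S: 0 → 2 — violated.
ΔL = 0, ±1 (not L=0↔0): L: 1 → 4, ΔL = +3 — violated.
ΔJ = 0, ±1 (not J=0↔0): J: 1 → 6, ΔJ = +5 — violated.
Rule(s) violated: ΔS, ΔL, ΔJ.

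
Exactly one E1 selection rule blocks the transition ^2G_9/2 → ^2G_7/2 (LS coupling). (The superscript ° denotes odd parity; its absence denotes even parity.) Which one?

Reading off the term symbols: S 1/2→1/2, L 4→4, J 9/2→7/2, parity even→even.
Parity must change: even → even — ✗.
ΔS = 0: S: 1/2 → 1/2 — ✓.
ΔL = 0, ±1 (not L=0↔0): L: 4 → 4, ΔL = +0 — ✓.
ΔJ = 0, ±1 (not J=0↔0): J: 9/2 → 7/2, ΔJ = -1 — ✓.

parity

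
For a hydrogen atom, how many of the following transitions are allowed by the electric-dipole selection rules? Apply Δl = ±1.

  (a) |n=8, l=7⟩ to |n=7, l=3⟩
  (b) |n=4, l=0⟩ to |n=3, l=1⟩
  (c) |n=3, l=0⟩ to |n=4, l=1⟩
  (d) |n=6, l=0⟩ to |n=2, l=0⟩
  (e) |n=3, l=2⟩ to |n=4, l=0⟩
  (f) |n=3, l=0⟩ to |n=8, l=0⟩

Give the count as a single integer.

(a) forbidden — Δl = -4 (E1 requires Δl = ±1)
(b) allowed
(c) allowed
(d) forbidden — Δl = +0 (E1 requires Δl = ±1)
(e) forbidden — Δl = -2 (E1 requires Δl = ±1)
(f) forbidden — Δl = +0 (E1 requires Δl = ±1)
Total allowed: 2 of 6.

2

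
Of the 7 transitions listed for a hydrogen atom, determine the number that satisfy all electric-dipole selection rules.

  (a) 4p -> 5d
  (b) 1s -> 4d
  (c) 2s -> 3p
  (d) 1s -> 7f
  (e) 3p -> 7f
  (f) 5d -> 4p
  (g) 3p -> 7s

(a) allowed
(b) forbidden — Δl = +2 (E1 requires Δl = ±1)
(c) allowed
(d) forbidden — Δl = +3 (E1 requires Δl = ±1)
(e) forbidden — Δl = +2 (E1 requires Δl = ±1)
(f) allowed
(g) allowed
Total allowed: 4 of 7.

4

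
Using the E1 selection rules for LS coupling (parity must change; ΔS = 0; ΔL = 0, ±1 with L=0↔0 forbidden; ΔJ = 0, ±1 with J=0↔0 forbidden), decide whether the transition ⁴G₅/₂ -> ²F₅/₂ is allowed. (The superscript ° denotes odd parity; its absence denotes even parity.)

Reading off the term symbols: S 3/2→1/2, L 4→3, J 5/2→5/2, parity even→even.
ΔS = 0: S: 3/2 → 1/2 — ✗.
ΔJ = 0, ±1 (not J=0↔0): J: 5/2 → 5/2, ΔJ = +0 — ✓.
ΔL = 0, ±1 (not L=0↔0): L: 4 → 3, ΔL = -1 — ✓.
Parity must change: even → even — ✗.
Rule(s) violated: parity, ΔS.

forbidden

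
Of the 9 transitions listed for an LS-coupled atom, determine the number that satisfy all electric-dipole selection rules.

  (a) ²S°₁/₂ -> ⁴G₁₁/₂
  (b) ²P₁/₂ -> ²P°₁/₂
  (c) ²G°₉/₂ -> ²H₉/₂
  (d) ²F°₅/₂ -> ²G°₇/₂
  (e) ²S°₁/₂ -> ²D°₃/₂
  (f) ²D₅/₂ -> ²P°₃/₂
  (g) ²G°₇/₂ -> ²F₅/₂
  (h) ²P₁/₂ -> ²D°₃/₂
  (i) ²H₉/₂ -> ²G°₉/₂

6

(a) forbidden (ΔS, ΔL, ΔJ fail)
(b) allowed
(c) allowed
(d) forbidden (parity fails)
(e) forbidden (parity, ΔL fail)
(f) allowed
(g) allowed
(h) allowed
(i) allowed
Total allowed: 6 of 9.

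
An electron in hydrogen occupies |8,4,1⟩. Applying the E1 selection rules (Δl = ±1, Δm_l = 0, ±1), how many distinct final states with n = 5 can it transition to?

E1 requires Δl = ±1, so l_f ∈ {3, 5}; with 0 ≤ l_f ≤ n_f−1 = 4, the allowed l_f values are {3}.
For l_f = 3: m_f ∈ {m_i−1, m_i, m_i+1} ∩ [−3, 3] = {0, 1, 2} → 3 states.
Total: 3.

3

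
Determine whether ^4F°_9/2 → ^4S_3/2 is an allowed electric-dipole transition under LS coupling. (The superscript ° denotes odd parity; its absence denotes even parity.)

forbidden

Reading off the term symbols: S 3/2→3/2, L 3→0, J 9/2→3/2, parity odd→even.
ΔS = 0: S: 3/2 → 3/2 — passes.
ΔJ = 0, ±1 (not J=0↔0): J: 9/2 → 3/2, ΔJ = -3 — fails.
ΔL = 0, ±1 (not L=0↔0): L: 3 → 0, ΔL = -3 — fails.
Parity must change: odd → even — passes.
Rule(s) violated: ΔL, ΔJ.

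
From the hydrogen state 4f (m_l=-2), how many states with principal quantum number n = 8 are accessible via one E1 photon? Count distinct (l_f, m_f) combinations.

E1 requires Δl = ±1, so l_f ∈ {2, 4}; with 0 ≤ l_f ≤ n_f−1 = 7, the allowed l_f values are {2, 4}.
For l_f = 2: m_f ∈ {m_i−1, m_i, m_i+1} ∩ [−2, 2] = {-2, -1} → 2 states.
For l_f = 4: m_f ∈ {m_i−1, m_i, m_i+1} ∩ [−4, 4] = {-3, -2, -1} → 3 states.
Total: 5.

5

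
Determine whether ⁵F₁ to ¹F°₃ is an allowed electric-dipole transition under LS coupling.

forbidden

Parity must change: even → odd — ok.
ΔS = 0: S: 2 → 0 — fails.
ΔL = 0, ±1 (not L=0↔0): L: 3 → 3, ΔL = +0 — ok.
ΔJ = 0, ±1 (not J=0↔0): J: 1 → 3, ΔJ = +2 — fails.
Rule(s) violated: ΔS, ΔJ.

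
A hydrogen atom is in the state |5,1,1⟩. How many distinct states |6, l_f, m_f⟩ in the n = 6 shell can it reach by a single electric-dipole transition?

E1 requires Δl = ±1, so l_f ∈ {0, 2}; with 0 ≤ l_f ≤ n_f−1 = 5, the allowed l_f values are {0, 2}.
For l_f = 0: m_f ∈ {m_i−1, m_i, m_i+1} ∩ [−0, 0] = {0} → 1 state.
For l_f = 2: m_f ∈ {m_i−1, m_i, m_i+1} ∩ [−2, 2] = {0, 1, 2} → 3 states.
Total: 4.

4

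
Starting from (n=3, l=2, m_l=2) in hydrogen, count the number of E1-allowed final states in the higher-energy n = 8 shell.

E1 requires Δl = ±1, so l_f ∈ {1, 3}; with 0 ≤ l_f ≤ n_f−1 = 7, the allowed l_f values are {1, 3}.
For l_f = 1: m_f ∈ {m_i−1, m_i, m_i+1} ∩ [−1, 1] = {1} → 1 state.
For l_f = 3: m_f ∈ {m_i−1, m_i, m_i+1} ∩ [−3, 3] = {1, 2, 3} → 3 states.
Total: 4.

4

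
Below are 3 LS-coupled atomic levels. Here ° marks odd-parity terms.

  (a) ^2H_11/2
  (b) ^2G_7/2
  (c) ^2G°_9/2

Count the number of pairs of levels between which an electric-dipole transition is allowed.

(a)–(b): forbidden (parity, ΔJ).
(a)–(c): allowed.
(b)–(c): allowed.
Allowed pairs: 2 of 3.

2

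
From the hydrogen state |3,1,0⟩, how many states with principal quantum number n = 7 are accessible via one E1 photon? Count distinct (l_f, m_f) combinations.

4

E1 requires Δl = ±1, so l_f ∈ {0, 2}; with 0 ≤ l_f ≤ n_f−1 = 6, the allowed l_f values are {0, 2}.
For l_f = 0: m_f ∈ {m_i−1, m_i, m_i+1} ∩ [−0, 0] = {0} → 1 state.
For l_f = 2: m_f ∈ {m_i−1, m_i, m_i+1} ∩ [−2, 2] = {-1, 0, 1} → 3 states.
Total: 4.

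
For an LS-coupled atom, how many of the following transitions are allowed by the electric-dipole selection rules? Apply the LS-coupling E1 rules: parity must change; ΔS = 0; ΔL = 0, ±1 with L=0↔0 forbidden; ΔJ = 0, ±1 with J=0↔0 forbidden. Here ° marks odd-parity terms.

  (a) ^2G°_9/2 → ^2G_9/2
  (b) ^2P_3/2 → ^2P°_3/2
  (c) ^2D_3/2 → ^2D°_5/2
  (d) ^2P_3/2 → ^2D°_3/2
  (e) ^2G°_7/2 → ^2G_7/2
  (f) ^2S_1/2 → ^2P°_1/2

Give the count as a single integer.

(a) allowed
(b) allowed
(c) allowed
(d) allowed
(e) allowed
(f) allowed
Total allowed: 6 of 6.

6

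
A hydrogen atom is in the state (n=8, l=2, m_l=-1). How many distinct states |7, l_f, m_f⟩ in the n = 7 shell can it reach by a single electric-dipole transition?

5

E1 requires Δl = ±1, so l_f ∈ {1, 3}; with 0 ≤ l_f ≤ n_f−1 = 6, the allowed l_f values are {1, 3}.
For l_f = 1: m_f ∈ {m_i−1, m_i, m_i+1} ∩ [−1, 1] = {-1, 0} → 2 states.
For l_f = 3: m_f ∈ {m_i−1, m_i, m_i+1} ∩ [−3, 3] = {-2, -1, 0} → 3 states.
Total: 5.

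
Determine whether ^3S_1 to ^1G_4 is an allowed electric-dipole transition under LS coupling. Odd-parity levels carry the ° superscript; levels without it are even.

forbidden

Initial level: S=1, L=0, J=1, parity even. Final level: S=0, L=4, J=4, parity even.
ΔL = 0, ±1 (not L=0↔0): L: 0 → 4, ΔL = +4 — ✗.
ΔS = 0: S: 1 → 0 — ✗.
Parity must change: even → even — ✗.
ΔJ = 0, ±1 (not J=0↔0): J: 1 → 4, ΔJ = +3 — ✗.
Rule(s) violated: parity, ΔS, ΔL, ΔJ.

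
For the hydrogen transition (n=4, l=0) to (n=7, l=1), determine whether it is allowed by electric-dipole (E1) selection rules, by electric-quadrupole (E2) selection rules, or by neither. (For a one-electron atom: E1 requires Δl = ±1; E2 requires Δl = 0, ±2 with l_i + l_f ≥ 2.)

Δl = 1 − 0 = +1; l_i + l_f = 1.
E1 (Δl = ±1): satisfied.
E2 (Δl = 0,±2, l_i+l_f ≥ 2): not satisfied.

E1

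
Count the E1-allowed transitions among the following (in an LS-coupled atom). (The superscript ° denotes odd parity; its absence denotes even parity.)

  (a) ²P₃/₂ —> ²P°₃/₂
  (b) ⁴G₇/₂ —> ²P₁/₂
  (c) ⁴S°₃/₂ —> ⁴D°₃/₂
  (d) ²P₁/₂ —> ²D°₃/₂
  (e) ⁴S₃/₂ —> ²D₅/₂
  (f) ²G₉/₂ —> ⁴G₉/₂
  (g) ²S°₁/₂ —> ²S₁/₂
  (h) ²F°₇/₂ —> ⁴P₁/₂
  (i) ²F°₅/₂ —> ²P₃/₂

2

(a) allowed
(b) forbidden (parity, ΔS, ΔL, ΔJ fail)
(c) forbidden (parity, ΔL fail)
(d) allowed
(e) forbidden (parity, ΔS, ΔL fail)
(f) forbidden (parity, ΔS fail)
(g) forbidden (ΔL fails)
(h) forbidden (ΔS, ΔL, ΔJ fail)
(i) forbidden (ΔL fails)
Total allowed: 2 of 9.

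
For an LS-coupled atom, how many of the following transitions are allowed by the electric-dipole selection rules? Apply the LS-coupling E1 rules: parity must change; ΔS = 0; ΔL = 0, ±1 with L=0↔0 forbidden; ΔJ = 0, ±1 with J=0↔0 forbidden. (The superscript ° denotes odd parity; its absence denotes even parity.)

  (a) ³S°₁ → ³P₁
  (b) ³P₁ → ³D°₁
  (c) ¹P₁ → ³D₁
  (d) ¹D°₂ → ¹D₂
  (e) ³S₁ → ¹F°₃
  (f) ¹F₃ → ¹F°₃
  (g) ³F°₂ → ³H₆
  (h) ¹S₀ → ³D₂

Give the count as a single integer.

4

(a) allowed
(b) allowed
(c) forbidden (parity, ΔS fail)
(d) allowed
(e) forbidden (ΔS, ΔL, ΔJ fail)
(f) allowed
(g) forbidden (ΔL, ΔJ fail)
(h) forbidden (parity, ΔS, ΔL, ΔJ fail)
Total allowed: 4 of 8.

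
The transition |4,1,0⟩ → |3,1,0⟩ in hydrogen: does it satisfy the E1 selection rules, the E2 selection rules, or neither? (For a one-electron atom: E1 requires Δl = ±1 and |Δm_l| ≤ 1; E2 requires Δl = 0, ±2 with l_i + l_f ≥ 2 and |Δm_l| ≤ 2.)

E2

Δl = 1 − 1 = +0; l_i + l_f = 2.
Δm_l = +0.
E1 (Δl = ±1, |Δm_l| ≤ 1): not satisfied.
E2 (Δl = 0,±2, l_i+l_f ≥ 2, |Δm_l| ≤ 2): satisfied.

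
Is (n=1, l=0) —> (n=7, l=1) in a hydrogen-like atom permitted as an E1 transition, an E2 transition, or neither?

Δl = 1 − 0 = +1; l_i + l_f = 1.
E1 (Δl = ±1): satisfied.
E2 (Δl = 0,±2, l_i+l_f ≥ 2): not satisfied.

E1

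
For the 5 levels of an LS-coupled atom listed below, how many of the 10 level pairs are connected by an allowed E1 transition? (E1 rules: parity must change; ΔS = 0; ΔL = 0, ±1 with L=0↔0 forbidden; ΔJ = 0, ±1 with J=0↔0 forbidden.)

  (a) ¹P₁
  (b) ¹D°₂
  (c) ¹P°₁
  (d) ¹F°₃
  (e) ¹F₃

(a)–(b): allowed.
(a)–(c): allowed.
(a)–(d): forbidden (ΔL, ΔJ).
(a)–(e): forbidden (parity, ΔL, ΔJ).
(b)–(c): forbidden (parity).
(b)–(d): forbidden (parity).
(b)–(e): allowed.
(c)–(d): forbidden (parity, ΔL, ΔJ).
(c)–(e): forbidden (ΔL, ΔJ).
(d)–(e): allowed.
Allowed pairs: 4 of 10.

4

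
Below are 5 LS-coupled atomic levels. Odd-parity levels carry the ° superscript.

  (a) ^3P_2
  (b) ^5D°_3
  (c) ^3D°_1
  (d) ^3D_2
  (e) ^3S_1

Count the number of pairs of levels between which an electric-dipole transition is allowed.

2

(a)–(b): forbidden (ΔS).
(a)–(c): allowed.
(a)–(d): forbidden (parity).
(a)–(e): forbidden (parity).
(b)–(c): forbidden (parity, ΔS, ΔJ).
(b)–(d): forbidden (ΔS).
(b)–(e): forbidden (ΔS, ΔL, ΔJ).
(c)–(d): allowed.
(c)–(e): forbidden (ΔL).
(d)–(e): forbidden (parity, ΔL).
Allowed pairs: 2 of 10.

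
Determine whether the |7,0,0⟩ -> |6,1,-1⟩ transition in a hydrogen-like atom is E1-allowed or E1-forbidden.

allowed

Δl = 1 − 0 = +1; the E1 rule Δl = ±1 is satisfied.
m_l: 0 → -1 (Δm_l = -1). |Δm_l| ≤ 1 satisfied.
All E1 selection rules are satisfied.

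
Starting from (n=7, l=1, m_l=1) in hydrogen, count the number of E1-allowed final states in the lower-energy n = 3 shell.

E1 requires Δl = ±1, so l_f ∈ {0, 2}; with 0 ≤ l_f ≤ n_f−1 = 2, the allowed l_f values are {0, 2}.
For l_f = 0: m_f ∈ {m_i−1, m_i, m_i+1} ∩ [−0, 0] = {0} → 1 state.
For l_f = 2: m_f ∈ {m_i−1, m_i, m_i+1} ∩ [−2, 2] = {0, 1, 2} → 3 states.
Total: 4.

4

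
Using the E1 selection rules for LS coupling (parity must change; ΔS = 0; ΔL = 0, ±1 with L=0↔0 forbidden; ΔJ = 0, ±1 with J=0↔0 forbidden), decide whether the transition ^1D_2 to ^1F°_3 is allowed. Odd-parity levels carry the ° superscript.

Reading off the term symbols: S 0→0, L 2→3, J 2→3, parity even→odd.
Parity must change: even → odd — ✓.
ΔS = 0: S: 0 → 0 — ✓.
ΔL = 0, ±1 (not L=0↔0): L: 2 → 3, ΔL = +1 — ✓.
ΔJ = 0, ±1 (not J=0↔0): J: 2 → 3, ΔJ = +1 — ✓.
All four E1 rules are satisfied.

allowed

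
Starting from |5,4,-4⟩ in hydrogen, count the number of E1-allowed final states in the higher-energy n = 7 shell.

4

E1 requires Δl = ±1, so l_f ∈ {3, 5}; with 0 ≤ l_f ≤ n_f−1 = 6, the allowed l_f values are {3, 5}.
For l_f = 3: m_f ∈ {m_i−1, m_i, m_i+1} ∩ [−3, 3] = {-3} → 1 state.
For l_f = 5: m_f ∈ {m_i−1, m_i, m_i+1} ∩ [−5, 5] = {-5, -4, -3} → 3 states.
Total: 4.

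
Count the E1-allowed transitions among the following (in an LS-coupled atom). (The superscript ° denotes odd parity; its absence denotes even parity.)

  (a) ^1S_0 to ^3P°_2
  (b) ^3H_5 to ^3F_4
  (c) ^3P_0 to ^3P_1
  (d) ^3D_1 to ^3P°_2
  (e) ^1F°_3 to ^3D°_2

(a) forbidden (ΔS, ΔJ fail)
(b) forbidden (parity, ΔL fail)
(c) forbidden (parity fails)
(d) allowed
(e) forbidden (parity, ΔS fail)
Total allowed: 1 of 5.

1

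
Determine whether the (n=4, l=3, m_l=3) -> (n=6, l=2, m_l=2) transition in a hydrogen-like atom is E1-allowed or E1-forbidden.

Initial l = 3, final l = 2, so Δl = -1. E1 requires Δl = ±1: passes.
m_l: 3 → 2 (Δm_l = -1). |Δm_l| ≤ 1 passes.
All E1 selection rules are satisfied.

allowed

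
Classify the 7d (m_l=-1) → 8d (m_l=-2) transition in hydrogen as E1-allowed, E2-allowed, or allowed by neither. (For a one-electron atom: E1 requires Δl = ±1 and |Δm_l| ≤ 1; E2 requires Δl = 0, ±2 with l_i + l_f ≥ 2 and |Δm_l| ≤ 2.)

Δl = 2 − 2 = +0; l_i + l_f = 4.
Δm_l = -1.
E1 (Δl = ±1, |Δm_l| ≤ 1): not satisfied.
E2 (Δl = 0,±2, l_i+l_f ≥ 2, |Δm_l| ≤ 2): satisfied.

E2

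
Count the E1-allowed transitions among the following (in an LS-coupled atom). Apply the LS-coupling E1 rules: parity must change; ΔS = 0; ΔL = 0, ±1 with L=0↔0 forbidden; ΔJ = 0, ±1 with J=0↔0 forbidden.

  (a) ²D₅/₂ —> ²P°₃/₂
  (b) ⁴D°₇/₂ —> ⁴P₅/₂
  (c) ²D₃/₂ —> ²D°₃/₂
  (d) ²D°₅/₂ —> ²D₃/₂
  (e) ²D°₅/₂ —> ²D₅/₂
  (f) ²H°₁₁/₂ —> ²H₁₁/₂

6

(a) allowed
(b) allowed
(c) allowed
(d) allowed
(e) allowed
(f) allowed
Total allowed: 6 of 6.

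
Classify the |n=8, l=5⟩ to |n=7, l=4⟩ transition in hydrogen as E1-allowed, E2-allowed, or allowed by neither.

Δl = 4 − 5 = -1; l_i + l_f = 9.
E1 (Δl = ±1): satisfied.
E2 (Δl = 0,±2, l_i+l_f ≥ 2): not satisfied.

E1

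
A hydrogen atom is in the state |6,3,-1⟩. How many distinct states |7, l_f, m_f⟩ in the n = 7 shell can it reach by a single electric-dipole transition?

E1 requires Δl = ±1, so l_f ∈ {2, 4}; with 0 ≤ l_f ≤ n_f−1 = 6, the allowed l_f values are {2, 4}.
For l_f = 2: m_f ∈ {m_i−1, m_i, m_i+1} ∩ [−2, 2] = {-2, -1, 0} → 3 states.
For l_f = 4: m_f ∈ {m_i−1, m_i, m_i+1} ∩ [−4, 4] = {-2, -1, 0} → 3 states.
Total: 6.

6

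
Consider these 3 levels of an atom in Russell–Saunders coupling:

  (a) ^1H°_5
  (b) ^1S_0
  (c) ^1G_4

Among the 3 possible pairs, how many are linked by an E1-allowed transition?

(a)–(b): forbidden (ΔL, ΔJ).
(a)–(c): allowed.
(b)–(c): forbidden (parity, ΔL, ΔJ).
Allowed pairs: 1 of 3.

1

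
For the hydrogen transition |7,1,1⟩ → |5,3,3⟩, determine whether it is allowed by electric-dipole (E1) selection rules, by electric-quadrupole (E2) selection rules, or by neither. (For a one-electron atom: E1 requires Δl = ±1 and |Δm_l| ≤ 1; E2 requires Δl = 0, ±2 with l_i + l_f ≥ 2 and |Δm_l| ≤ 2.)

E2

Δl = 3 − 1 = +2; l_i + l_f = 4.
Δm_l = +2.
E1 (Δl = ±1, |Δm_l| ≤ 1): not satisfied.
E2 (Δl = 0,±2, l_i+l_f ≥ 2, |Δm_l| ≤ 2): satisfied.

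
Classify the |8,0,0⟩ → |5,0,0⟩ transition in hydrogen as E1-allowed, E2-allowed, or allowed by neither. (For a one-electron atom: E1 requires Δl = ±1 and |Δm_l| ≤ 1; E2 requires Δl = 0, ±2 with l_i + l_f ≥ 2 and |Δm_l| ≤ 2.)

Δl = 0 − 0 = +0; l_i + l_f = 0.
Δm_l = +0.
E1 (Δl = ±1, |Δm_l| ≤ 1): not satisfied.
E2 (Δl = 0,±2, l_i+l_f ≥ 2, |Δm_l| ≤ 2): not satisfied.

neither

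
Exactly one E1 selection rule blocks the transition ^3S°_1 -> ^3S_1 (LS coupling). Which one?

Reading off the term symbols: S 1→1, L 0→0, J 1→1, parity odd→even.
Parity must change: odd → even — ok.
ΔS = 0: S: 1 → 1 — ok.
ΔL = 0, ±1 (not L=0↔0): L: 0 → 0, ΔL = +0 — fails.
ΔJ = 0, ±1 (not J=0↔0): J: 1 → 1, ΔJ = +0 — ok.

the L=0 ↔ L=0 exclusion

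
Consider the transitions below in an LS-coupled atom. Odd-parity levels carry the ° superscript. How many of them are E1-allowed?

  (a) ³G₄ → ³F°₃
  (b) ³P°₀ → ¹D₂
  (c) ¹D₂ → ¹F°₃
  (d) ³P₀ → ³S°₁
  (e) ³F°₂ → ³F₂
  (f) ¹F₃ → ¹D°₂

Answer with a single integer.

5

(a) allowed
(b) forbidden (ΔS, ΔJ fail)
(c) allowed
(d) allowed
(e) allowed
(f) allowed
Total allowed: 5 of 6.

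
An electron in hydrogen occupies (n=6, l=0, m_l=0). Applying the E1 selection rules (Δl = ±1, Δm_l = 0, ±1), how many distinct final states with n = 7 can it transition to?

E1 requires Δl = ±1, so l_f ∈ {-1, 1}; with 0 ≤ l_f ≤ n_f−1 = 6, the allowed l_f values are {1}.
For l_f = 1: m_f ∈ {m_i−1, m_i, m_i+1} ∩ [−1, 1] = {-1, 0, 1} → 3 states.
Total: 3.

3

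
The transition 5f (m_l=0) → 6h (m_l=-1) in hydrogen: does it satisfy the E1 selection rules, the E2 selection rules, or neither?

Δl = 5 − 3 = +2; l_i + l_f = 8.
Δm_l = -1.
E1 (Δl = ±1, |Δm_l| ≤ 1): not satisfied.
E2 (Δl = 0,±2, l_i+l_f ≥ 2, |Δm_l| ≤ 2): satisfied.

E2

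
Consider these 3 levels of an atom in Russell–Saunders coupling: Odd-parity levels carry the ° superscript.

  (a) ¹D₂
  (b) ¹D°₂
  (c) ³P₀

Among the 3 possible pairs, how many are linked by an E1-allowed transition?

1

(a)–(b): allowed.
(a)–(c): forbidden (parity, ΔS, ΔJ).
(b)–(c): forbidden (ΔS, ΔJ).
Allowed pairs: 1 of 3.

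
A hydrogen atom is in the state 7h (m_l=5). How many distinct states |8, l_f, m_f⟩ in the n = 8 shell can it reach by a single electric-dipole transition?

4

E1 requires Δl = ±1, so l_f ∈ {4, 6}; with 0 ≤ l_f ≤ n_f−1 = 7, the allowed l_f values are {4, 6}.
For l_f = 4: m_f ∈ {m_i−1, m_i, m_i+1} ∩ [−4, 4] = {4} → 1 state.
For l_f = 6: m_f ∈ {m_i−1, m_i, m_i+1} ∩ [−6, 6] = {4, 5, 6} → 3 states.
Total: 4.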